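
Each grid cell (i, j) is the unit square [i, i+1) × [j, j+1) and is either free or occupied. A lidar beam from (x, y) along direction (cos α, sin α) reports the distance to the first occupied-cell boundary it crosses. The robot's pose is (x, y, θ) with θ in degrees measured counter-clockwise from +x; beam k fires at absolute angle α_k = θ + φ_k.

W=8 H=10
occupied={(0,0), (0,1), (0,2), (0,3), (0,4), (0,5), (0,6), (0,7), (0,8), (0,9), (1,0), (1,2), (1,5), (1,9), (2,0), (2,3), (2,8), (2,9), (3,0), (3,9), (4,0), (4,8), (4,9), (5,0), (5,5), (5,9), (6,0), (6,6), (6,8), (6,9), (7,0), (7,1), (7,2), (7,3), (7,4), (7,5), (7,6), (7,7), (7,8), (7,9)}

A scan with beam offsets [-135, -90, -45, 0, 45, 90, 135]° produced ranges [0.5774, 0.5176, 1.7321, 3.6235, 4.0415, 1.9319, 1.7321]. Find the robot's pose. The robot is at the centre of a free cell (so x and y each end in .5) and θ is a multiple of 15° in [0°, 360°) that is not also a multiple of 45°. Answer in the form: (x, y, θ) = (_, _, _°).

(x, y, θ) = (4.5, 7.5, 195°)

Enumerate (i+0.5, j+0.5, θ) over the 40 free cells and 16 admissible headings. For each, cast all 7 beams and compare to the given ranges.
  (6.5, 7.5, 30°): beam 1 = 0.5176 ≠ 0.5774 ✗
  (3.5, 6.5, 165°): beam 1 = 3.0000 ≠ 0.5774 ✗
  (3.5, 7.5, 105°): beam 1 = 2.8868 ≠ 0.5774 ✗
  (5.5, 8.5, 300°): beam 1 = 0.5176 ≠ 0.5774 ✗
  …
  (4.5, 7.5, 195°): r_1=0.5774, r_2=0.5176, r_3=1.7321, r_4=3.6235, r_5=4.0415, r_6=1.9319, r_7=1.7321 — all match ✓
Unique over the lattice → pose = (4.5, 7.5, 195°).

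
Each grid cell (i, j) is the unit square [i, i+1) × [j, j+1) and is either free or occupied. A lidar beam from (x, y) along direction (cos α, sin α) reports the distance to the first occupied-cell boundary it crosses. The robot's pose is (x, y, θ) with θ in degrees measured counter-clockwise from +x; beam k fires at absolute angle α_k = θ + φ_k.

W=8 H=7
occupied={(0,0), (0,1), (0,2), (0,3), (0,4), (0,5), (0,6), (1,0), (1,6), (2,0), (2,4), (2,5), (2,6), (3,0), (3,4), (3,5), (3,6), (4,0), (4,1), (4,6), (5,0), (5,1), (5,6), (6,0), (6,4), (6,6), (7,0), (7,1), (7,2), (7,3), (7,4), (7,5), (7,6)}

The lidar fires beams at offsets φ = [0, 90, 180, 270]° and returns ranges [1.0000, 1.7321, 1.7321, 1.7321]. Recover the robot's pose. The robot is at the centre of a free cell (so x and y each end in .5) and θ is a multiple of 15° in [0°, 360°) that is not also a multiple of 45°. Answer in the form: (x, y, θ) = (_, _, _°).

Enumerate (i+0.5, j+0.5, θ) over the 23 free cells and 16 admissible headings. For each, cast all 4 beams and compare to the given ranges.
  (2.5, 1.5, 345°): beam 1 = 1.5529 ≠ 1.0000 ✗
  (6.5, 5.5, 120°): beam 1 = 0.5774 ≠ 1.0000 ✗
  (5.5, 5.5, 165°): beam 1 = 1.5529 ≠ 1.0000 ✗
  (2.5, 3.5, 255°): beam 1 = 2.5882 ≠ 1.0000 ✗
  (5.5, 5.5, 330°): beam 2 = 0.5774 ≠ 1.7321 ✗
  …
  (5.5, 3.5, 60°): r_1=1.0000, r_2=1.7321, r_3=1.7321, r_4=1.7321 — all match ✓
Unique over the lattice → pose = (5.5, 3.5, 60°).

(x, y, θ) = (5.5, 3.5, 60°)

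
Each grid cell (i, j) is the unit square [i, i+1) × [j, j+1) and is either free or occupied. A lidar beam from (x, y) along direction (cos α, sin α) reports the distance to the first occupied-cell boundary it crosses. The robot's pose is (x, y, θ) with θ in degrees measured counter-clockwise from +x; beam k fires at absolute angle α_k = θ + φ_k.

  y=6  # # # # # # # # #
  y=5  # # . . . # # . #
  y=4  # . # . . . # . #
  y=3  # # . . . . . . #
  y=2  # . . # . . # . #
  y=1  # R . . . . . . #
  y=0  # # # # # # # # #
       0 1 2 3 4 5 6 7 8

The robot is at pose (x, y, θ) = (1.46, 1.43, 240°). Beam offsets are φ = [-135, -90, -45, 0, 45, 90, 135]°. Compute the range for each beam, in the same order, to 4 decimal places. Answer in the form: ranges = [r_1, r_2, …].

beam 1: φ=-135°, α=105°
  cosα=-0.2588 sinα=0.9659 | (1,1) | tMaxX 1.7773 tMaxY 0.5901 | tΔX 3.8637 tΔY 1.0353
    t=0.5901 [y] (1,2)
    t=1.6254 [y] (1,3) — stop
  → r_1 = 1.6254
beam 2: φ=-90°, α=150°
  cosα=-0.8660 sinα=0.5000 | (1,1) | tMaxX 0.5312 tMaxY 1.1400 | tΔX 1.1547 tΔY 2.0000
    t=0.5312 [x] (0,1) — stop
  → r_2 = 0.5312
beam 3: φ=-45°, α=195°
  cosα=-0.9659 sinα=-0.2588 | (1,1) | tMaxX 0.4762 tMaxY 1.6614 | tΔX 1.0353 tΔY 3.8637
    t=0.4762 [x] (0,1) — stop
  → r_3 = 0.4762
beam 4: φ=0°, α=240°
  cosα=-0.5000 sinα=-0.8660 | (1,1) | tMaxX 0.9200 tMaxY 0.4965 | tΔX 2.0000 tΔY 1.1547
    t=0.4965 [y] (1,0) — stop
  → r_4 = 0.4965
beam 5: φ=45°, α=285°
  cosα=0.2588 sinα=-0.9659 | (1,1) | tMaxX 2.0864 tMaxY 0.4452 | tΔX 3.8637 tΔY 1.0353
    t=0.4452 [y] (1,0) — stop
  → r_5 = 0.4452
beam 6: φ=90°, α=330°
  cosα=0.8660 sinα=-0.5000 | (1,1) | tMaxX 0.6235 tMaxY 0.8600 | tΔX 1.1547 tΔY 2.0000
    t=0.6235 [x] (2,1)
    t=0.8600 [y] (2,0) — stop
  → r_6 = 0.8600
beam 7: φ=135°, α=15°
  cosα=0.9659 sinα=0.2588 | (1,1) | tMaxX 0.5590 tMaxY 2.2023 | tΔX 1.0353 tΔY 3.8637
    t=0.5590 [x] (2,1)
    t=1.5943 [x] (3,1)
    t=2.2023 [y] (3,2) — stop
  → r_7 = 2.2023

ranges = [1.6254, 0.5312, 0.4762, 0.4965, 0.4452, 0.8600, 2.2023]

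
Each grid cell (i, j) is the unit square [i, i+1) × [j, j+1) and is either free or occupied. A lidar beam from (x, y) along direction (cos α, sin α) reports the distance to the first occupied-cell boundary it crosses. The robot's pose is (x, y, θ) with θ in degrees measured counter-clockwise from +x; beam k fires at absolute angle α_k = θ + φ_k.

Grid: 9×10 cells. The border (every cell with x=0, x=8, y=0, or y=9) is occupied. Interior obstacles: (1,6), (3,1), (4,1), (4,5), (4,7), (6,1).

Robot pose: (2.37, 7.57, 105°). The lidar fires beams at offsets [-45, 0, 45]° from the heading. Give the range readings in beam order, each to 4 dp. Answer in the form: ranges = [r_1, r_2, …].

ranges = [1.6512, 1.4804, 1.5819]

beam 1: φ=-45°, α=60°
  dir = (cos 60°, sin 60°) = (0.5000, 0.8660); from cell (2,7)
  next x-line at t=1.2600, next y-line at t=0.4965; Δt_x=2.0000, Δt_y=1.1547
    y: enter (2,8) at t=0.4965
    x: enter (3,8) at t=1.2600
    y: enter (3,9) at t=1.6512 ← occupied
  → r_1 = 1.6512
beam 2: φ=0°, α=105°
  dir = (cos 105°, sin 105°) = (-0.2588, 0.9659); from cell (2,7)
  next x-line at t=1.4296, next y-line at t=0.4452; Δt_x=3.8637, Δt_y=1.0353
    y: enter (2,8) at t=0.4452
    x: enter (1,8) at t=1.4296
    y: enter (1,9) at t=1.4804 ← occupied
  → r_2 = 1.4804
beam 3: φ=45°, α=150°
  dir = (cos 150°, sin 150°) = (-0.8660, 0.5000); from cell (2,7)
  next x-line at t=0.4272, next y-line at t=0.8600; Δt_x=1.1547, Δt_y=2.0000
    x: enter (1,7) at t=0.4272
    y: enter (1,8) at t=0.8600
    x: enter (0,8) at t=1.5819 ← occupied
  → r_3 = 1.5819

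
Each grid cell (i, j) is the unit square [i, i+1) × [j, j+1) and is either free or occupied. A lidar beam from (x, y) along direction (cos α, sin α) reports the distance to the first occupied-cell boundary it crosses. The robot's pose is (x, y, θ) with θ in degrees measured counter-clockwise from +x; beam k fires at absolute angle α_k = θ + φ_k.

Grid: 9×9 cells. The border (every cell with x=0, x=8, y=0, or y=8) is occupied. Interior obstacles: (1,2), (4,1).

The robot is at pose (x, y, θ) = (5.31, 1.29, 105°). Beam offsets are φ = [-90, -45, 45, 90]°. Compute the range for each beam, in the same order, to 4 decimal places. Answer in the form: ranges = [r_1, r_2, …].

beam 1: φ=-90°, α=15°
  d=(0.9659,0.2588)  start (5,1)  tX=0.7143 tY=2.7432  stride 1/|dx|=1.0353 1/|dy|=3.8637
    cross x-line → (6,1), t=0.7143
    cross x-line → (7,1), t=1.7496
    cross y-line → (7,2), t=2.7432
    cross x-line → (8,2), t=2.7849 (wall)
  → r_1 = 2.7849
beam 2: φ=-45°, α=60°
  d=(0.5000,0.8660)  start (5,1)  tX=1.3800 tY=0.8198  stride 1/|dx|=2.0000 1/|dy|=1.1547
    cross y-line → (5,2), t=0.8198
    cross x-line → (6,2), t=1.3800
    cross y-line → (6,3), t=1.9745
    cross y-line → (6,4), t=3.1292
    cross x-line → (7,4), t=3.3800
    cross y-line → (7,5), t=4.2839
    cross x-line → (8,5), t=5.3800 (wall)
  → r_2 = 5.3800
beam 3: φ=45°, α=150°
  d=(-0.8660,0.5000)  start (5,1)  tX=0.3580 tY=1.4200  stride 1/|dx|=1.1547 1/|dy|=2.0000
    cross x-line → (4,1), t=0.3580 (wall)
  → r_3 = 0.3580
beam 4: φ=90°, α=195°
  d=(-0.9659,-0.2588)  start (5,1)  tX=0.3209 tY=1.1205  stride 1/|dx|=1.0353 1/|dy|=3.8637
    cross x-line → (4,1), t=0.3209 (wall)
  → r_4 = 0.3209

ranges = [2.7849, 5.3800, 0.3580, 0.3209]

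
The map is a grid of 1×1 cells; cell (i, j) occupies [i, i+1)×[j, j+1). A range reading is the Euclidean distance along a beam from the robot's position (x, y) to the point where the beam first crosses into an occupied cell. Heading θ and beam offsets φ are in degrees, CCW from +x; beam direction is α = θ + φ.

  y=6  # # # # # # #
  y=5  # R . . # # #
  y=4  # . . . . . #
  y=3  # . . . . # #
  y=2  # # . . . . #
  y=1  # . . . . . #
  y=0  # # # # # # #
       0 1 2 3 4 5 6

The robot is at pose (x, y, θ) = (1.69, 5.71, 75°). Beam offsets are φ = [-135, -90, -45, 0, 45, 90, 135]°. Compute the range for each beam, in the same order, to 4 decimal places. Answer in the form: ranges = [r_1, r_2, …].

ranges = [5.4386, 2.3915, 0.5800, 0.3002, 0.3349, 0.7143, 0.7967]

beam 1: φ=-135°, α=300°
  d=(0.5000,-0.8660)  start (1,5)  tX=0.6200 tY=0.8198  stride 1/|dx|=2.0000 1/|dy|=1.1547
    cross x-line → (2,5), t=0.6200
    cross y-line → (2,4), t=0.8198
    cross y-line → (2,3), t=1.9745
    cross x-line → (3,3), t=2.6200
    cross y-line → (3,2), t=3.1292
    cross y-line → (3,1), t=4.2839
    cross x-line → (4,1), t=4.6200
    cross y-line → (4,0), t=5.4386 (wall)
  → r_1 = 5.4386
beam 2: φ=-90°, α=345°
  d=(0.9659,-0.2588)  start (1,5)  tX=0.3209 tY=2.7432  stride 1/|dx|=1.0353 1/|dy|=3.8637
    cross x-line → (2,5), t=0.3209
    cross x-line → (3,5), t=1.3562
    cross x-line → (4,5), t=2.3915 (wall)
  → r_2 = 2.3915
beam 3: φ=-45°, α=30°
  d=(0.8660,0.5000)  start (1,5)  tX=0.3580 tY=0.5800  stride 1/|dx|=1.1547 1/|dy|=2.0000
    cross x-line → (2,5), t=0.3580
    cross y-line → (2,6), t=0.5800 (wall)
  → r_3 = 0.5800
beam 4: φ=0°, α=75°
  d=(0.2588,0.9659)  start (1,5)  tX=1.1977 tY=0.3002  stride 1/|dx|=3.8637 1/|dy|=1.0353
    cross y-line → (1,6), t=0.3002 (wall)
  → r_4 = 0.3002
beam 5: φ=45°, α=120°
  d=(-0.5000,0.8660)  start (1,5)  tX=1.3800 tY=0.3349  stride 1/|dx|=2.0000 1/|dy|=1.1547
    cross y-line → (1,6), t=0.3349 (wall)
  → r_5 = 0.3349
beam 6: φ=90°, α=165°
  d=(-0.9659,0.2588)  start (1,5)  tX=0.7143 tY=1.1205  stride 1/|dx|=1.0353 1/|dy|=3.8637
    cross x-line → (0,5), t=0.7143 (wall)
  → r_6 = 0.7143
beam 7: φ=135°, α=210°
  d=(-0.8660,-0.5000)  start (1,5)  tX=0.7967 tY=1.4200  stride 1/|dx|=1.1547 1/|dy|=2.0000
    cross x-line → (0,5), t=0.7967 (wall)
  → r_7 = 0.7967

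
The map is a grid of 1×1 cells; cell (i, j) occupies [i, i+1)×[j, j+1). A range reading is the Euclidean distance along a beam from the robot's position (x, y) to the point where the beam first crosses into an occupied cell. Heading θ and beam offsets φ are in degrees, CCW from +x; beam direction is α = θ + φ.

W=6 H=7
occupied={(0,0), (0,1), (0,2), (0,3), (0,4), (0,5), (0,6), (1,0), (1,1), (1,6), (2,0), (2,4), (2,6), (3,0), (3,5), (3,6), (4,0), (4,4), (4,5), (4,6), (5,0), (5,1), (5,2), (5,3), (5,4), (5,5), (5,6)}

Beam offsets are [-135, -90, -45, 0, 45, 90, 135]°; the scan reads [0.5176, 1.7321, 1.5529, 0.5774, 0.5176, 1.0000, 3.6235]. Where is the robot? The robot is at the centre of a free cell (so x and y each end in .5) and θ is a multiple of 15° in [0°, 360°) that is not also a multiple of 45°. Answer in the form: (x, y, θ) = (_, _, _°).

Candidates: 15 free-cell centres × 16 headings = 240 poses. Raycast each; keep the one whose scan matches to 4 dp.
  (3.5, 4.5, 210°): beam 2 = 0.5774 ≠ 1.7321 ✗
  (4.5, 3.5, 330°): beam 1 = 3.6235 ≠ 0.5176 ✗
  (2.5, 5.5, 195°): beam 1 = 0.5774 ≠ 0.5176 ✗
  …
  (1.5, 4.5, 150°): r_1=0.5176, r_2=1.7321, r_3=1.5529, r_4=0.5774, r_5=0.5176, r_6=1.0000, r_7=3.6235 — all match ✓
Unique over the lattice → pose = (1.5, 4.5, 150°).

(x, y, θ) = (1.5, 4.5, 150°)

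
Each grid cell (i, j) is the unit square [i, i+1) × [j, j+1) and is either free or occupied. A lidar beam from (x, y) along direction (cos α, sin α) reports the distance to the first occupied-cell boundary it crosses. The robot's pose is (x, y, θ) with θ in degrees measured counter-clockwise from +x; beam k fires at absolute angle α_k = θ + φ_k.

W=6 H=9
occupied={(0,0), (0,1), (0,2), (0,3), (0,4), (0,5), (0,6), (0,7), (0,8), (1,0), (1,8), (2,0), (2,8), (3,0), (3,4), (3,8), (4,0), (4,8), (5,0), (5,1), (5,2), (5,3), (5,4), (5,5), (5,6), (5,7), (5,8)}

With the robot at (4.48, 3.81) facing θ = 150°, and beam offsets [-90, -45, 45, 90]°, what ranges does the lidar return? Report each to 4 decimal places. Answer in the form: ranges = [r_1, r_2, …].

ranges = [1.0400, 4.3378, 3.6028, 3.2447]

beam 1: φ=-90°, α=60°
  direction (0.5000, 0.8660); cell (4,3); t to first gridline: x 1.0400, y 0.2194 (then +2.0000 / +1.1547)
    (4,4) via y @ 0.2194
    (5,4) via x @ 1.0400  # hit
  → r_1 = 1.0400
beam 2: φ=-45°, α=105°
  direction (-0.2588, 0.9659); cell (4,3); t to first gridline: x 1.8546, y 0.1967 (then +3.8637 / +1.0353)
    (4,4) via y @ 0.1967
    (4,5) via y @ 1.2320
    (3,5) via x @ 1.8546
    (3,6) via y @ 2.2673
    (3,7) via y @ 3.3025
    (3,8) via y @ 4.3378  # hit
  → r_2 = 4.3378
beam 3: φ=45°, α=195°
  direction (-0.9659, -0.2588); cell (4,3); t to first gridline: x 0.4969, y 3.1296 (then +1.0353 / +3.8637)
    (3,3) via x @ 0.4969
    (2,3) via x @ 1.5322
    (1,3) via x @ 2.5675
    (1,2) via y @ 3.1296
    (0,2) via x @ 3.6028  # hit
  → r_3 = 3.6028
beam 4: φ=90°, α=240°
  direction (-0.5000, -0.8660); cell (4,3); t to first gridline: x 0.9600, y 0.9353 (then +2.0000 / +1.1547)
    (4,2) via y @ 0.9353
    (3,2) via x @ 0.9600
    (3,1) via y @ 2.0900
    (2,1) via x @ 2.9600
    (2,0) via y @ 3.2447  # hit
  → r_4 = 3.2447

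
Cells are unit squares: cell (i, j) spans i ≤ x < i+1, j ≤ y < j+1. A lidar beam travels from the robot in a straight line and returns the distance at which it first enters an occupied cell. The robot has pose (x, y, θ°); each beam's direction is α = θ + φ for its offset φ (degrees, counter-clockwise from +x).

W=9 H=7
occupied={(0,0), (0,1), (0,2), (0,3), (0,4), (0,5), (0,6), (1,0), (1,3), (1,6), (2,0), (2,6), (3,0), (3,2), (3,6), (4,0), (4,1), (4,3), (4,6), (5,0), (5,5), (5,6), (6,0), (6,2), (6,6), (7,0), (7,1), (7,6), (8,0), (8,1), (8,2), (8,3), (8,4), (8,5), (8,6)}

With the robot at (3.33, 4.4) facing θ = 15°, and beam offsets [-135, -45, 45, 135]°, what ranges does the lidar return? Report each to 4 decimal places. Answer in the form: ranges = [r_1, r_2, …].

ranges = [3.9260, 0.8000, 1.8475, 2.6905]

beam 1: φ=-135°, α=240°
  cosα=-0.5000 sinα=-0.8660 | (3,4) | tMaxX 0.6600 tMaxY 0.4619 | tΔX 2.0000 tΔY 1.1547
    t=0.4619 [y] (3,3)
    t=0.6600 [x] (2,3)
    t=1.6166 [y] (2,2)
    t=2.6600 [x] (1,2)
    t=2.7713 [y] (1,1)
    t=3.9260 [y] (1,0) — stop
  → r_1 = 3.9260
beam 2: φ=-45°, α=330°
  cosα=0.8660 sinα=-0.5000 | (3,4) | tMaxX 0.7736 tMaxY 0.8000 | tΔX 1.1547 tΔY 2.0000
    t=0.7736 [x] (4,4)
    t=0.8000 [y] (4,3) — stop
  → r_2 = 0.8000
beam 3: φ=45°, α=60°
  cosα=0.5000 sinα=0.8660 | (3,4) | tMaxX 1.3400 tMaxY 0.6928 | tΔX 2.0000 tΔY 1.1547
    t=0.6928 [y] (3,5)
    t=1.3400 [x] (4,5)
    t=1.8475 [y] (4,6) — stop
  → r_3 = 1.8475
beam 4: φ=135°, α=150°
  cosα=-0.8660 sinα=0.5000 | (3,4) | tMaxX 0.3811 tMaxY 1.2000 | tΔX 1.1547 tΔY 2.0000
    t=0.3811 [x] (2,4)
    t=1.2000 [y] (2,5)
    t=1.5358 [x] (1,5)
    t=2.6905 [x] (0,5) — stop
  → r_4 = 2.6905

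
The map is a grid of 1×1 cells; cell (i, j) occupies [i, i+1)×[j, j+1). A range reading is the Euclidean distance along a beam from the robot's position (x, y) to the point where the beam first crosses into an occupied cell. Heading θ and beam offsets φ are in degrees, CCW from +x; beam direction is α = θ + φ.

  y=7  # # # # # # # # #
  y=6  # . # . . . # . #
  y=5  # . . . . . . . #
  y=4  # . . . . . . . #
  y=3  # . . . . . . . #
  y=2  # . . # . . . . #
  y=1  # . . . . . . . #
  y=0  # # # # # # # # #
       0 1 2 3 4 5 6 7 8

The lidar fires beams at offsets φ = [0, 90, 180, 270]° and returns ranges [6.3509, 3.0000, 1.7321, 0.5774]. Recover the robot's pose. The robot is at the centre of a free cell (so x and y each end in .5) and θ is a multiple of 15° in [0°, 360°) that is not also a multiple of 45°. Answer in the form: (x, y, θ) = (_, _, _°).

(x, y, θ) = (6.5, 5.5, 210°)

The pose lattice has 39·16 = 624 candidates. Test each by forward raycasting.
  (6.5, 2.5, 105°): beam 1 = 4.6587 ≠ 6.3509 ✗
  (6.5, 4.5, 60°): beam 1 = 2.8868 ≠ 6.3509 ✗
  (6.5, 3.5, 255°): beam 1 = 2.5882 ≠ 6.3509 ✗
  (4.5, 6.5, 150°): beam 1 = 1.0000 ≠ 6.3509 ✗
  (6.5, 2.5, 255°): beam 1 = 1.5529 ≠ 6.3509 ✗
  …
  (6.5, 5.5, 210°): r_1=6.3509, r_2=3.0000, r_3=1.7321, r_4=0.5774 — all match ✓
Only this pose fits every beam.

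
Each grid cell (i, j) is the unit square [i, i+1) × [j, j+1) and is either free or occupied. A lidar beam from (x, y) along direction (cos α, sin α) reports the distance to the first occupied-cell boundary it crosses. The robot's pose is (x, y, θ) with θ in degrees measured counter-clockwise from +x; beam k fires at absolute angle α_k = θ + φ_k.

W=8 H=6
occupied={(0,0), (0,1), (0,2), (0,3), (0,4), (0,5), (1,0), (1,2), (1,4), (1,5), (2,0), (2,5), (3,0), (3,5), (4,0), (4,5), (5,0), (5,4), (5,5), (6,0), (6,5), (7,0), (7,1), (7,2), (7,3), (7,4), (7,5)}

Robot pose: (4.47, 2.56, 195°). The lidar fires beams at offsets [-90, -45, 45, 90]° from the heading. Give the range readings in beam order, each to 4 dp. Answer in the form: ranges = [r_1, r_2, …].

ranges = [2.5261, 2.8800, 1.8013, 1.6150]

beam 1: φ=-90°, α=105°
  d=(-0.2588,0.9659)  start (4,2)  tX=1.8159 tY=0.4555  stride 1/|dx|=3.8637 1/|dy|=1.0353
    cross y-line → (4,3), t=0.4555
    cross y-line → (4,4), t=1.4908
    cross x-line → (3,4), t=1.8159
    cross y-line → (3,5), t=2.5261 (wall)
  → r_1 = 2.5261
beam 2: φ=-45°, α=150°
  d=(-0.8660,0.5000)  start (4,2)  tX=0.5427 tY=0.8800  stride 1/|dx|=1.1547 1/|dy|=2.0000
    cross x-line → (3,2), t=0.5427
    cross y-line → (3,3), t=0.8800
    cross x-line → (2,3), t=1.6974
    cross x-line → (1,3), t=2.8521
    cross y-line → (1,4), t=2.8800 (wall)
  → r_2 = 2.8800
beam 3: φ=45°, α=240°
  d=(-0.5000,-0.8660)  start (4,2)  tX=0.9400 tY=0.6466  stride 1/|dx|=2.0000 1/|dy|=1.1547
    cross y-line → (4,1), t=0.6466
    cross x-line → (3,1), t=0.9400
    cross y-line → (3,0), t=1.8013 (wall)
  → r_3 = 1.8013
beam 4: φ=90°, α=285°
  d=(0.2588,-0.9659)  start (4,2)  tX=2.0478 tY=0.5798  stride 1/|dx|=3.8637 1/|dy|=1.0353
    cross y-line → (4,1), t=0.5798
    cross y-line → (4,0), t=1.6150 (wall)
  → r_4 = 1.6150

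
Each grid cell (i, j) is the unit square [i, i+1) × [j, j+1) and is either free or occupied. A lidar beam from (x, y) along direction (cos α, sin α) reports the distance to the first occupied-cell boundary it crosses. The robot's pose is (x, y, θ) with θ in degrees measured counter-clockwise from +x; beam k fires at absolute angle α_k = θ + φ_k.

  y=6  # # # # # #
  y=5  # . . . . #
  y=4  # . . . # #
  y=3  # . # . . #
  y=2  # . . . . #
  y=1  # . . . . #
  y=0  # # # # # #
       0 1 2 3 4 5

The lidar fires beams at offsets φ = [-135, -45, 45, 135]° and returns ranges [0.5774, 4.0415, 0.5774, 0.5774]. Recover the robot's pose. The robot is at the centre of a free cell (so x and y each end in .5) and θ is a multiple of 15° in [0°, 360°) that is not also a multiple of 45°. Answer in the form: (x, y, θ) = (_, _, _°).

(x, y, θ) = (4.5, 5.5, 255°)

Candidates: 18 free-cell centres × 16 headings = 288 poses. Raycast each; keep the one whose scan matches to 4 dp.
  (3.5, 2.5, 210°): beam 1 = 1.9319 ≠ 0.5774 ✗
  (1.5, 5.5, 165°): beam 1 = 1.0000 ≠ 0.5774 ✗
  (1.5, 1.5, 30°): beam 1 = 0.5176 ≠ 0.5774 ✗
  …
  (4.5, 5.5, 255°): r_1=0.5774, r_2=4.0415, r_3=0.5774, r_4=0.5774 — all match ✓
Unique over the lattice → pose = (4.5, 5.5, 255°).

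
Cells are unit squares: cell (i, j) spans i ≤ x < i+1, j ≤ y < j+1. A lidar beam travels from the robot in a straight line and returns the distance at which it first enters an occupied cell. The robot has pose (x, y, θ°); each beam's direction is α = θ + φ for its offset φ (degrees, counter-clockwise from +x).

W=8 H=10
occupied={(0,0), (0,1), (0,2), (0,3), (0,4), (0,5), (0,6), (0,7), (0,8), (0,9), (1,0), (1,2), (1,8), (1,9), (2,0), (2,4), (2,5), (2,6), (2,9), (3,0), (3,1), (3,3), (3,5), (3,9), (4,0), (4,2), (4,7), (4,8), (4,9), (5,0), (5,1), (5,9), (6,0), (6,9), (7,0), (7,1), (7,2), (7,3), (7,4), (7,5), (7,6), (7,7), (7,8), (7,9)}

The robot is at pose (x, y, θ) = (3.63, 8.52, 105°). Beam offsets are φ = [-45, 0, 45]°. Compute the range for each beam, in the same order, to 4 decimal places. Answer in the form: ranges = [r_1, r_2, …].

ranges = [0.5543, 0.4969, 0.9600]

beam 1: φ=-45°, α=60°
  d=(0.5000,0.8660)  start (3,8)  tX=0.7400 tY=0.5543  stride 1/|dx|=2.0000 1/|dy|=1.1547
    cross y-line → (3,9), t=0.5543 (wall)
  → r_1 = 0.5543
beam 2: φ=0°, α=105°
  d=(-0.2588,0.9659)  start (3,8)  tX=2.4341 tY=0.4969  stride 1/|dx|=3.8637 1/|dy|=1.0353
    cross y-line → (3,9), t=0.4969 (wall)
  → r_2 = 0.4969
beam 3: φ=45°, α=150°
  d=(-0.8660,0.5000)  start (3,8)  tX=0.7275 tY=0.9600  stride 1/|dx|=1.1547 1/|dy|=2.0000
    cross x-line → (2,8), t=0.7275
    cross y-line → (2,9), t=0.9600 (wall)
  → r_3 = 0.9600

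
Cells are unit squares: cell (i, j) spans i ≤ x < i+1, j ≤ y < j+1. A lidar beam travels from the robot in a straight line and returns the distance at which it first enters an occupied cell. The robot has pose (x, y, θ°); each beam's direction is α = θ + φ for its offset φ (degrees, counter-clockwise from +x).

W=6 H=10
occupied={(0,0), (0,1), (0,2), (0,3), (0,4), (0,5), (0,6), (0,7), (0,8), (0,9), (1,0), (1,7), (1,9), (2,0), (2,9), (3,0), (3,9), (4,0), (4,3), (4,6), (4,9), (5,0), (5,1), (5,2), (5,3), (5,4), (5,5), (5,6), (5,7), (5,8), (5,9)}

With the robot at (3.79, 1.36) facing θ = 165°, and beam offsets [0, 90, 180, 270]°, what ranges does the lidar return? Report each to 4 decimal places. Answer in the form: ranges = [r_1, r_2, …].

ranges = [2.8884, 0.3727, 1.2527, 1.6979]

beam 1: φ=0°, α=165°
  direction (-0.9659, 0.2588); cell (3,1); t to first gridline: x 0.8179, y 2.4728 (then +1.0353 / +3.8637)
    (2,1) via x @ 0.8179
    (1,1) via x @ 1.8531
    (1,2) via y @ 2.4728
    (0,2) via x @ 2.8884  # hit
  → r_1 = 2.8884
beam 2: φ=90°, α=255°
  direction (-0.2588, -0.9659); cell (3,1); t to first gridline: x 3.0523, y 0.3727 (then +3.8637 / +1.0353)
    (3,0) via y @ 0.3727  # hit
  → r_2 = 0.3727
beam 3: φ=180°, α=345°
  direction (0.9659, -0.2588); cell (3,1); t to first gridline: x 0.2174, y 1.3909 (then +1.0353 / +3.8637)
    (4,1) via x @ 0.2174
    (5,1) via x @ 1.2527  # hit
  → r_3 = 1.2527
beam 4: φ=270°, α=75°
  direction (0.2588, 0.9659); cell (3,1); t to first gridline: x 0.8114, y 0.6626 (then +3.8637 / +1.0353)
    (3,2) via y @ 0.6626
    (4,2) via x @ 0.8114
    (4,3) via y @ 1.6979  # hit
  → r_4 = 1.6979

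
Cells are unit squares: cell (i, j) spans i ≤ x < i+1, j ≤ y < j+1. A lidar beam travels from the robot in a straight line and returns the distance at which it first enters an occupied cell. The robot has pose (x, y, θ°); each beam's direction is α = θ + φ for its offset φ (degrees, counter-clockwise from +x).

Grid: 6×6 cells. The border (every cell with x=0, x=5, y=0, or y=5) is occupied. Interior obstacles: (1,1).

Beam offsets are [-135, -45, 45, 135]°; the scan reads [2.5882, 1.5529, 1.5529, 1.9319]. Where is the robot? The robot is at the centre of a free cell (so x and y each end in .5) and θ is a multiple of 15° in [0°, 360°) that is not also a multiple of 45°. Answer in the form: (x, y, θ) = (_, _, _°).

Enumerate (i+0.5, j+0.5, θ) over the 15 free cells and 16 admissible headings. For each, cast all 4 beams and compare to the given ranges.
  (4.5, 3.5, 210°): beam 1 = 1.5529 ≠ 2.5882 ✗
  (2.5, 3.5, 255°): beam 1 = 1.7321 ≠ 2.5882 ✗
  (4.5, 3.5, 195°): beam 1 = 1.0000 ≠ 2.5882 ✗
  …
  (2.5, 3.5, 120°): r_1=2.5882, r_2=1.5529, r_3=1.5529, r_4=1.9319 — all match ✓
Unique over the lattice → pose = (2.5, 3.5, 120°).

(x, y, θ) = (2.5, 3.5, 120°)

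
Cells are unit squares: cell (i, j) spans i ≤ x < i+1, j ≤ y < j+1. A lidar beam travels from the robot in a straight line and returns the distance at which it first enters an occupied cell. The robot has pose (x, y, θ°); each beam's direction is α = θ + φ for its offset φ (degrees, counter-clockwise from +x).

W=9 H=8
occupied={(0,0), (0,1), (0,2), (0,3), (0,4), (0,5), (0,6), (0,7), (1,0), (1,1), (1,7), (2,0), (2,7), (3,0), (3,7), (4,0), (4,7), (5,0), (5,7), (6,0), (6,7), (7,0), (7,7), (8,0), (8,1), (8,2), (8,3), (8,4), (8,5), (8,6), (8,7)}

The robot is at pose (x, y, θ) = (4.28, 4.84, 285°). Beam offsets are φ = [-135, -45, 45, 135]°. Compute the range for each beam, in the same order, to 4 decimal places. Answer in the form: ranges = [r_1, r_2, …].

beam 1: φ=-135°, α=150°
  dir = (cos 150°, sin 150°) = (-0.8660, 0.5000); from cell (4,4)
  next x-line at t=0.3233, next y-line at t=0.3200; Δt_x=1.1547, Δt_y=2.0000
    y: enter (4,5) at t=0.3200
    x: enter (3,5) at t=0.3233
    x: enter (2,5) at t=1.4780
    y: enter (2,6) at t=2.3200
    x: enter (1,6) at t=2.6327
    x: enter (0,6) at t=3.7874 ← occupied
  → r_1 = 3.7874
beam 2: φ=-45°, α=240°
  dir = (cos 240°, sin 240°) = (-0.5000, -0.8660); from cell (4,4)
  next x-line at t=0.5600, next y-line at t=0.9699; Δt_x=2.0000, Δt_y=1.1547
    x: enter (3,4) at t=0.5600
    y: enter (3,3) at t=0.9699
    y: enter (3,2) at t=2.1246
    x: enter (2,2) at t=2.5600
    y: enter (2,1) at t=3.2793
    y: enter (2,0) at t=4.4341 ← occupied
  → r_2 = 4.4341
beam 3: φ=45°, α=330°
  dir = (cos 330°, sin 330°) = (0.8660, -0.5000); from cell (4,4)
  next x-line at t=0.8314, next y-line at t=1.6800; Δt_x=1.1547, Δt_y=2.0000
    x: enter (5,4) at t=0.8314
    y: enter (5,3) at t=1.6800
    x: enter (6,3) at t=1.9861
    x: enter (7,3) at t=3.1408
    y: enter (7,2) at t=3.6800
    x: enter (8,2) at t=4.2955 ← occupied
  → r_3 = 4.2955
beam 4: φ=135°, α=60°
  dir = (cos 60°, sin 60°) = (0.5000, 0.8660); from cell (4,4)
  next x-line at t=1.4400, next y-line at t=0.1848; Δt_x=2.0000, Δt_y=1.1547
    y: enter (4,5) at t=0.1848
    y: enter (4,6) at t=1.3395
    x: enter (5,6) at t=1.4400
    y: enter (5,7) at t=2.4942 ← occupied
  → r_4 = 2.4942

ranges = [3.7874, 4.4341, 4.2955, 2.4942]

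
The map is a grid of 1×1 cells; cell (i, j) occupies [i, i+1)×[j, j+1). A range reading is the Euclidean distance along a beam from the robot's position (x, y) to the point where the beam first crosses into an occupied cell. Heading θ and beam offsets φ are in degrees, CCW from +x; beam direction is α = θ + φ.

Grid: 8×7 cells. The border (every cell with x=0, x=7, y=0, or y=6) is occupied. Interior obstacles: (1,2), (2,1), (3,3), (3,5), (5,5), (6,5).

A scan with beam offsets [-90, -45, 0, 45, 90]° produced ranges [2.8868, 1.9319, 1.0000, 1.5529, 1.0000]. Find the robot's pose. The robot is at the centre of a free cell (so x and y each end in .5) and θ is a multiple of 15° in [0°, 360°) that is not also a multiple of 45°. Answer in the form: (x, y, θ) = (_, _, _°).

Enumerate (i+0.5, j+0.5, θ) over the 24 free cells and 16 admissible headings. For each, cast all 5 beams and compare to the given ranges.
  (1.5, 4.5, 60°): beam 1 = 1.7321 ≠ 2.8868 ✗
  (3.5, 1.5, 105°): beam 1 = 3.6235 ≠ 2.8868 ✗
  (3.5, 1.5, 150°): beam 1 = 4.0415 ≠ 2.8868 ✗
  (2.5, 4.5, 330°): beam 1 = 1.7321 ≠ 2.8868 ✗
  (1.5, 5.5, 60°): beam 1 = 6.3509 ≠ 2.8868 ✗
  …
  (4.5, 4.5, 60°): r_1=2.8868, r_2=1.9319, r_3=1.0000, r_4=1.5529, r_5=1.0000 — all match ✓
Only this pose fits every beam.

(x, y, θ) = (4.5, 4.5, 60°)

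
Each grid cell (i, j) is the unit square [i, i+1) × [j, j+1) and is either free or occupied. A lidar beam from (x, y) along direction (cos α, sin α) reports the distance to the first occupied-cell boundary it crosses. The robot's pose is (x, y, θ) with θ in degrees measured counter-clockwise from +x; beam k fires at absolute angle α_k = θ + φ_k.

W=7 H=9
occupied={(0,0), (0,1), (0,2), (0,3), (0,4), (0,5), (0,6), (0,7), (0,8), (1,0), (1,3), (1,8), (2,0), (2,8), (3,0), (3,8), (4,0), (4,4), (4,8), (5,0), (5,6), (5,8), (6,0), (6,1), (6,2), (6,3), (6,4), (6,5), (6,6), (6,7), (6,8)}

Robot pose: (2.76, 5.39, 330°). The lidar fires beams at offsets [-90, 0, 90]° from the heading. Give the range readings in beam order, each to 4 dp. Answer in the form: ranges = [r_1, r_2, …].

ranges = [1.6050, 1.4318, 3.0138]

beam 1: φ=-90°, α=240°
  dir = (cos 240°, sin 240°) = (-0.5000, -0.8660); from cell (2,5)
  next x-line at t=1.5200, next y-line at t=0.4503; Δt_x=2.0000, Δt_y=1.1547
    y: enter (2,4) at t=0.4503
    x: enter (1,4) at t=1.5200
    y: enter (1,3) at t=1.6050 ← occupied
  → r_1 = 1.6050
beam 2: φ=0°, α=330°
  dir = (cos 330°, sin 330°) = (0.8660, -0.5000); from cell (2,5)
  next x-line at t=0.2771, next y-line at t=0.7800; Δt_x=1.1547, Δt_y=2.0000
    x: enter (3,5) at t=0.2771
    y: enter (3,4) at t=0.7800
    x: enter (4,4) at t=1.4318 ← occupied
  → r_2 = 1.4318
beam 3: φ=90°, α=60°
  dir = (cos 60°, sin 60°) = (0.5000, 0.8660); from cell (2,5)
  next x-line at t=0.4800, next y-line at t=0.7044; Δt_x=2.0000, Δt_y=1.1547
    x: enter (3,5) at t=0.4800
    y: enter (3,6) at t=0.7044
    y: enter (3,7) at t=1.8591
    x: enter (4,7) at t=2.4800
    y: enter (4,8) at t=3.0138 ← occupied
  → r_3 = 3.0138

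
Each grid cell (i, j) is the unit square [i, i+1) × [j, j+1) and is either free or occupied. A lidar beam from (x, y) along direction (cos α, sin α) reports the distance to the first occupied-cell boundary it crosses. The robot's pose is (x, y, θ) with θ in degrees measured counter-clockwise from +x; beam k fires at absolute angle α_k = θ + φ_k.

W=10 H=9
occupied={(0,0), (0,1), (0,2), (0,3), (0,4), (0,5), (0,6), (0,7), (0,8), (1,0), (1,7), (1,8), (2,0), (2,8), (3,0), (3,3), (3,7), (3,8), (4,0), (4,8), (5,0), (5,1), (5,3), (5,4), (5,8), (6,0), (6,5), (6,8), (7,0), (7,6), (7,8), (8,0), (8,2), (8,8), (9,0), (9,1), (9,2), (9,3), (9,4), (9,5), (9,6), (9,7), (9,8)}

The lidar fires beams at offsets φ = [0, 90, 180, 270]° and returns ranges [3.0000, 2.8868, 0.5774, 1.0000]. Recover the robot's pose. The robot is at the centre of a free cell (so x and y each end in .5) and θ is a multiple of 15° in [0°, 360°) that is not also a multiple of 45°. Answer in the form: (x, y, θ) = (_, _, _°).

(x, y, θ) = (3.5, 1.5, 60°)

Candidates: 47 free-cell centres × 16 headings = 752 poses. Raycast each; keep the one whose scan matches to 4 dp.
  (8.5, 6.5, 120°): beam 1 = 1.7321 ≠ 3.0000 ✗
  (3.5, 2.5, 75°): beam 1 = 0.5176 ≠ 3.0000 ✗
  (1.5, 3.5, 75°): beam 1 = 4.6587 ≠ 3.0000 ✗
  (8.5, 4.5, 75°): beam 1 = 1.9319 ≠ 3.0000 ✗
  …
  (3.5, 1.5, 60°): r_1=3.0000, r_2=2.8868, r_3=0.5774, r_4=1.0000 — all match ✓
Only this pose fits every beam.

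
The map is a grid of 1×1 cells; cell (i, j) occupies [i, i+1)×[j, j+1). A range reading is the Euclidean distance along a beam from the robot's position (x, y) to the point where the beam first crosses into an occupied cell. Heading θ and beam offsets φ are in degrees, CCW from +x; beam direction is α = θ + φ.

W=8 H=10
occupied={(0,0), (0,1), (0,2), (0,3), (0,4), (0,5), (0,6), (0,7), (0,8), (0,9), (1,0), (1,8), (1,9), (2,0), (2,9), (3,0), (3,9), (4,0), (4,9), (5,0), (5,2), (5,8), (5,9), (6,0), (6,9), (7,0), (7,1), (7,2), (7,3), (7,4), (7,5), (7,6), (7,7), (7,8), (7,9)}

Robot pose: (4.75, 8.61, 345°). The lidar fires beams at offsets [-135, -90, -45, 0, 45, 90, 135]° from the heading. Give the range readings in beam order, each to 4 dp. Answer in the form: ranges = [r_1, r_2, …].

beam 1: φ=-135°, α=210°
  cosα=-0.8660 sinα=-0.5000 | (4,8) | tMaxX 0.8660 tMaxY 1.2200 | tΔX 1.1547 tΔY 2.0000
    t=0.8660 [x] (3,8)
    t=1.2200 [y] (3,7)
    t=2.0207 [x] (2,7)
    t=3.1754 [x] (1,7)
    t=3.2200 [y] (1,6)
    t=4.3301 [x] (0,6) — stop
  → r_1 = 4.3301
beam 2: φ=-90°, α=255°
  cosα=-0.2588 sinα=-0.9659 | (4,8) | tMaxX 2.8978 tMaxY 0.6315 | tΔX 3.8637 tΔY 1.0353
    t=0.6315 [y] (4,7)
    t=1.6668 [y] (4,6)
    t=2.7021 [y] (4,5)
    t=2.8978 [x] (3,5)
    t=3.7373 [y] (3,4)
    t=4.7726 [y] (3,3)
    t=5.8079 [y] (3,2)
    t=6.7615 [x] (2,2)
    t=6.8432 [y] (2,1)
    t=7.8785 [y] (2,0) — stop
  → r_2 = 7.8785
beam 3: φ=-45°, α=300°
  cosα=0.5000 sinα=-0.8660 | (4,8) | tMaxX 0.5000 tMaxY 0.7044 | tΔX 2.0000 tΔY 1.1547
    t=0.5000 [x] (5,8) — stop
  → r_3 = 0.5000
beam 4: φ=0°, α=345°
  cosα=0.9659 sinα=-0.2588 | (4,8) | tMaxX 0.2588 tMaxY 2.3569 | tΔX 1.0353 tΔY 3.8637
    t=0.2588 [x] (5,8) — stop
  → r_4 = 0.2588
beam 5: φ=45°, α=30°
  cosα=0.8660 sinα=0.5000 | (4,8) | tMaxX 0.2887 tMaxY 0.7800 | tΔX 1.1547 tΔY 2.0000
    t=0.2887 [x] (5,8) — stop
  → r_5 = 0.2887
beam 6: φ=90°, α=75°
  cosα=0.2588 sinα=0.9659 | (4,8) | tMaxX 0.9659 tMaxY 0.4038 | tΔX 3.8637 tΔY 1.0353
    t=0.4038 [y] (4,9) — stop
  → r_6 = 0.4038
beam 7: φ=135°, α=120°
  cosα=-0.5000 sinα=0.8660 | (4,8) | tMaxX 1.5000 tMaxY 0.4503 | tΔX 2.0000 tΔY 1.1547
    t=0.4503 [y] (4,9) — stop
  → r_7 = 0.4503

ranges = [4.3301, 7.8785, 0.5000, 0.2588, 0.2887, 0.4038, 0.4503]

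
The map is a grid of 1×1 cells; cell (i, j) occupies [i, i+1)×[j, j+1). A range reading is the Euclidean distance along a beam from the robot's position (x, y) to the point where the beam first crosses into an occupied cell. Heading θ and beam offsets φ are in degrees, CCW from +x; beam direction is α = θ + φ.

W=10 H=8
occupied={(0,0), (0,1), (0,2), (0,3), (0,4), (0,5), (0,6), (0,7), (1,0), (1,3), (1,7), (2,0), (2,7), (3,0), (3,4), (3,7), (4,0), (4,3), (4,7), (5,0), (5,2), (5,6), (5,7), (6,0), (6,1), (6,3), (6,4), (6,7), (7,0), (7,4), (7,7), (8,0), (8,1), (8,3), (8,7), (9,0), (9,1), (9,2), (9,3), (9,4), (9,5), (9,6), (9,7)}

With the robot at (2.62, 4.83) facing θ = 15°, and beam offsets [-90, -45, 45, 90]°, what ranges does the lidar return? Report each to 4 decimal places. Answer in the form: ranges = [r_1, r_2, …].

ranges = [3.9651, 0.4388, 2.5057, 2.2465]

beam 1: φ=-90°, α=285°
  dir = (cos 285°, sin 285°) = (0.2588, -0.9659); from cell (2,4)
  next x-line at t=1.4682, next y-line at t=0.8593; Δt_x=3.8637, Δt_y=1.0353
    y: enter (2,3) at t=0.8593
    x: enter (3,3) at t=1.4682
    y: enter (3,2) at t=1.8946
    y: enter (3,1) at t=2.9298
    y: enter (3,0) at t=3.9651 ← occupied
  → r_1 = 3.9651
beam 2: φ=-45°, α=330°
  dir = (cos 330°, sin 330°) = (0.8660, -0.5000); from cell (2,4)
  next x-line at t=0.4388, next y-line at t=1.6600; Δt_x=1.1547, Δt_y=2.0000
    x: enter (3,4) at t=0.4388 ← occupied
  → r_2 = 0.4388
beam 3: φ=45°, α=60°
  dir = (cos 60°, sin 60°) = (0.5000, 0.8660); from cell (2,4)
  next x-line at t=0.7600, next y-line at t=0.1963; Δt_x=2.0000, Δt_y=1.1547
    y: enter (2,5) at t=0.1963
    x: enter (3,5) at t=0.7600
    y: enter (3,6) at t=1.3510
    y: enter (3,7) at t=2.5057 ← occupied
  → r_3 = 2.5057
beam 4: φ=90°, α=105°
  dir = (cos 105°, sin 105°) = (-0.2588, 0.9659); from cell (2,4)
  next x-line at t=2.3955, next y-line at t=0.1760; Δt_x=3.8637, Δt_y=1.0353
    y: enter (2,5) at t=0.1760
    y: enter (2,6) at t=1.2113
    y: enter (2,7) at t=2.2465 ← occupied
  → r_4 = 2.2465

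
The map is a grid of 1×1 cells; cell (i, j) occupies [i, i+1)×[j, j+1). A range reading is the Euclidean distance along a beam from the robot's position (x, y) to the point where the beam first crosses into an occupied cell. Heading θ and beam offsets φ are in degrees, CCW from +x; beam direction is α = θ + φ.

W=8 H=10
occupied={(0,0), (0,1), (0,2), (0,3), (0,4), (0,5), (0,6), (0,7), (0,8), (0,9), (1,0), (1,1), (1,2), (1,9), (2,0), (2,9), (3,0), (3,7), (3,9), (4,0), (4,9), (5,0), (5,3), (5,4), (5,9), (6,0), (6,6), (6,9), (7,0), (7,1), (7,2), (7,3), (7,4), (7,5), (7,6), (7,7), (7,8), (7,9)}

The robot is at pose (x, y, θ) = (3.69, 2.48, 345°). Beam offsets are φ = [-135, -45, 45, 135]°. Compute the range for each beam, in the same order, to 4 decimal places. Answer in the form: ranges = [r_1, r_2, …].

beam 1: φ=-135°, α=210°
  direction (-0.8660, -0.5000); cell (3,2); t to first gridline: x 0.7967, y 0.9600 (then +1.1547 / +2.0000)
    (2,2) via x @ 0.7967
    (2,1) via y @ 0.9600
    (1,1) via x @ 1.9514  # hit
  → r_1 = 1.9514
beam 2: φ=-45°, α=300°
  direction (0.5000, -0.8660); cell (3,2); t to first gridline: x 0.6200, y 0.5543 (then +2.0000 / +1.1547)
    (3,1) via y @ 0.5543
    (4,1) via x @ 0.6200
    (4,0) via y @ 1.7090  # hit
  → r_2 = 1.7090
beam 3: φ=45°, α=30°
  direction (0.8660, 0.5000); cell (3,2); t to first gridline: x 0.3580, y 1.0400 (then +1.1547 / +2.0000)
    (4,2) via x @ 0.3580
    (4,3) via y @ 1.0400
    (5,3) via x @ 1.5127  # hit
  → r_3 = 1.5127
beam 4: φ=135°, α=120°
  direction (-0.5000, 0.8660); cell (3,2); t to first gridline: x 1.3800, y 0.6004 (then +2.0000 / +1.1547)
    (3,3) via y @ 0.6004
    (2,3) via x @ 1.3800
    (2,4) via y @ 1.7551
    (2,5) via y @ 2.9098
    (1,5) via x @ 3.3800
    (1,6) via y @ 4.0645
    (1,7) via y @ 5.2192
    (0,7) via x @ 5.3800  # hit
  → r_4 = 5.3800

ranges = [1.9514, 1.7090, 1.5127, 5.3800]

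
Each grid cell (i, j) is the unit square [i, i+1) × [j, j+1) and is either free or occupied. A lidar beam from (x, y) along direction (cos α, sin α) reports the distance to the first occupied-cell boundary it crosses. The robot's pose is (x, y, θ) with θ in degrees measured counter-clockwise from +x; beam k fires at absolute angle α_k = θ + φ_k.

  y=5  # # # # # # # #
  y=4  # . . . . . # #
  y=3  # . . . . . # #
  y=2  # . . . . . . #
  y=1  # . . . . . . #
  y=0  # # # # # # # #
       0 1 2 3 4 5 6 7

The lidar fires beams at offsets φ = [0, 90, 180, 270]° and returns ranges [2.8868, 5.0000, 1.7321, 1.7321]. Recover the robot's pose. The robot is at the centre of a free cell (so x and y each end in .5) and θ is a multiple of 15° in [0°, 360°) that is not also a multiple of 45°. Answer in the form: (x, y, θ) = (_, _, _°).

The pose lattice has 22·16 = 352 candidates. Test each by forward raycasting.
  (2.5, 4.5, 345°): beam 1 = 3.6235 ≠ 2.8868 ✗
  (5.5, 1.5, 60°): beam 1 = 1.7321 ≠ 2.8868 ✗
  (5.5, 3.5, 255°): beam 1 = 2.5882 ≠ 2.8868 ✗
  (5.5, 4.5, 30°): beam 1 = 0.5774 ≠ 2.8868 ✗
  …
  (2.5, 3.5, 240°): r_1=2.8868, r_2=5.0000, r_3=1.7321, r_4=1.7321 — all match ✓
No second candidate reproduces the full scan.

(x, y, θ) = (2.5, 3.5, 240°)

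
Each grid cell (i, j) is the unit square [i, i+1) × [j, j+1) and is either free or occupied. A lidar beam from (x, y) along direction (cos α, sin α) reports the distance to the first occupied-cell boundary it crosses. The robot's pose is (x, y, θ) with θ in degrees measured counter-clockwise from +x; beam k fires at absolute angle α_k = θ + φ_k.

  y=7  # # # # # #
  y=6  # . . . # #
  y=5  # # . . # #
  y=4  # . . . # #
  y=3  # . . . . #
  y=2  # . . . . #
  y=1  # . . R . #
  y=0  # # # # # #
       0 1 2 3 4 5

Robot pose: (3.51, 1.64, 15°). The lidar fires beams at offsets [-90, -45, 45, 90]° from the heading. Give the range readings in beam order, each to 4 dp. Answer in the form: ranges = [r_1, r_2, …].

beam 1: φ=-90°, α=285°
  dir = (cos 285°, sin 285°) = (0.2588, -0.9659); from cell (3,1)
  next x-line at t=1.8932, next y-line at t=0.6626; Δt_x=3.8637, Δt_y=1.0353
    y: enter (3,0) at t=0.6626 ← occupied
  → r_1 = 0.6626
beam 2: φ=-45°, α=330°
  dir = (cos 330°, sin 330°) = (0.8660, -0.5000); from cell (3,1)
  next x-line at t=0.5658, next y-line at t=1.2800; Δt_x=1.1547, Δt_y=2.0000
    x: enter (4,1) at t=0.5658
    y: enter (4,0) at t=1.2800 ← occupied
  → r_2 = 1.2800
beam 3: φ=45°, α=60°
  dir = (cos 60°, sin 60°) = (0.5000, 0.8660); from cell (3,1)
  next x-line at t=0.9800, next y-line at t=0.4157; Δt_x=2.0000, Δt_y=1.1547
    y: enter (3,2) at t=0.4157
    x: enter (4,2) at t=0.9800
    y: enter (4,3) at t=1.5704
    y: enter (4,4) at t=2.7251 ← occupied
  → r_3 = 2.7251
beam 4: φ=90°, α=105°
  dir = (cos 105°, sin 105°) = (-0.2588, 0.9659); from cell (3,1)
  next x-line at t=1.9705, next y-line at t=0.3727; Δt_x=3.8637, Δt_y=1.0353
    y: enter (3,2) at t=0.3727
    y: enter (3,3) at t=1.4080
    x: enter (2,3) at t=1.9705
    y: enter (2,4) at t=2.4433
    y: enter (2,5) at t=3.4785
    y: enter (2,6) at t=4.5138
    y: enter (2,7) at t=5.5491 ← occupied
  → r_4 = 5.5491

ranges = [0.6626, 1.2800, 2.7251, 5.5491]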